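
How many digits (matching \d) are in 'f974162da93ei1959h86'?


\d matches any digit 0-9.
Scanning 'f974162da93ei1959h86':
  pos 1: '9' -> DIGIT
  pos 2: '7' -> DIGIT
  pos 3: '4' -> DIGIT
  pos 4: '1' -> DIGIT
  pos 5: '6' -> DIGIT
  pos 6: '2' -> DIGIT
  pos 9: '9' -> DIGIT
  pos 10: '3' -> DIGIT
  pos 13: '1' -> DIGIT
  pos 14: '9' -> DIGIT
  pos 15: '5' -> DIGIT
  pos 16: '9' -> DIGIT
  pos 18: '8' -> DIGIT
  pos 19: '6' -> DIGIT
Digits found: ['9', '7', '4', '1', '6', '2', '9', '3', '1', '9', '5', '9', '8', '6']
Total: 14

14


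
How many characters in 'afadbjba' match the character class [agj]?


Character class [agj] matches any of: {a, g, j}
Scanning string 'afadbjba' character by character:
  pos 0: 'a' -> MATCH
  pos 1: 'f' -> no
  pos 2: 'a' -> MATCH
  pos 3: 'd' -> no
  pos 4: 'b' -> no
  pos 5: 'j' -> MATCH
  pos 6: 'b' -> no
  pos 7: 'a' -> MATCH
Total matches: 4

4


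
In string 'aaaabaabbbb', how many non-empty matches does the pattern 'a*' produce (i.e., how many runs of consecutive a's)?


Pattern 'a*' matches zero or more a's. We want non-empty runs of consecutive a's.
String: 'aaaabaabbbb'
Walking through the string to find runs of a's:
  Run 1: positions 0-3 -> 'aaaa'
  Run 2: positions 5-6 -> 'aa'
Non-empty runs found: ['aaaa', 'aa']
Count: 2

2


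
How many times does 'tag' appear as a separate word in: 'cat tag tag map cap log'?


Scanning each word for exact match 'tag':
  Word 1: 'cat' -> no
  Word 2: 'tag' -> MATCH
  Word 3: 'tag' -> MATCH
  Word 4: 'map' -> no
  Word 5: 'cap' -> no
  Word 6: 'log' -> no
Total matches: 2

2


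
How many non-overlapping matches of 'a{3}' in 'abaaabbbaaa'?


Pattern 'a{3}' matches exactly 3 consecutive a's (greedy, non-overlapping).
String: 'abaaabbbaaa'
Scanning for runs of a's:
  Run at pos 0: 'a' (length 1) -> 0 match(es)
  Run at pos 2: 'aaa' (length 3) -> 1 match(es)
  Run at pos 8: 'aaa' (length 3) -> 1 match(es)
Matches found: ['aaa', 'aaa']
Total: 2

2


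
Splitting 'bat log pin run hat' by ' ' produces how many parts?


Splitting by ' ' breaks the string at each occurrence of the separator.
Text: 'bat log pin run hat'
Parts after split:
  Part 1: 'bat'
  Part 2: 'log'
  Part 3: 'pin'
  Part 4: 'run'
  Part 5: 'hat'
Total parts: 5

5


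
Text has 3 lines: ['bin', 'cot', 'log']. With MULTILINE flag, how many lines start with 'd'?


With MULTILINE flag, ^ matches the start of each line.
Lines: ['bin', 'cot', 'log']
Checking which lines start with 'd':
  Line 1: 'bin' -> no
  Line 2: 'cot' -> no
  Line 3: 'log' -> no
Matching lines: []
Count: 0

0


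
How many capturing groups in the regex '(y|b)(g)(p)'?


To count capturing groups, count each '(' that starts a group.
Pattern: '(y|b)(g)(p)'
Walking through the pattern:
  Position 0: '(' -> group #1
  Position 5: '(' -> group #2
  Position 8: '(' -> group #3
Total capturing groups: 3

3


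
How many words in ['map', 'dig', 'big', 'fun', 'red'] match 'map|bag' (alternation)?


Alternation 'map|bag' matches either 'map' or 'bag'.
Checking each word:
  'map' -> MATCH
  'dig' -> no
  'big' -> no
  'fun' -> no
  'red' -> no
Matches: ['map']
Count: 1

1


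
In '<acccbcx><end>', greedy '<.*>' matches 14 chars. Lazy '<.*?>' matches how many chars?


Greedy '<.*>' tries to match as MUCH as possible.
Lazy '<.*?>' tries to match as LITTLE as possible.

String: '<acccbcx><end>'
Greedy '<.*>' starts at first '<' and extends to the LAST '>': '<acccbcx><end>' (14 chars)
Lazy '<.*?>' starts at first '<' and stops at the FIRST '>': '<acccbcx>' (9 chars)

9


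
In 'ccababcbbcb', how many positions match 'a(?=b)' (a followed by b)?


Lookahead 'a(?=b)' matches 'a' only when followed by 'b'.
String: 'ccababcbbcb'
Checking each position where char is 'a':
  pos 2: 'a' -> MATCH (next='b')
  pos 4: 'a' -> MATCH (next='b')
Matching positions: [2, 4]
Count: 2

2


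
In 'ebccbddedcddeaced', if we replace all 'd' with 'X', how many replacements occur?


re.sub('d', 'X', text) replaces every occurrence of 'd' with 'X'.
Text: 'ebccbddedcddeaced'
Scanning for 'd':
  pos 5: 'd' -> replacement #1
  pos 6: 'd' -> replacement #2
  pos 8: 'd' -> replacement #3
  pos 10: 'd' -> replacement #4
  pos 11: 'd' -> replacement #5
  pos 16: 'd' -> replacement #6
Total replacements: 6

6


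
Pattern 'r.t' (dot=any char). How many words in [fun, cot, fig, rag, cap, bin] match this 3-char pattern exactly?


Pattern 'r.t' means: starts with 'r', any single char, ends with 't'.
Checking each word (must be exactly 3 chars):
  'fun' (len=3): no
  'cot' (len=3): no
  'fig' (len=3): no
  'rag' (len=3): no
  'cap' (len=3): no
  'bin' (len=3): no
Matching words: []
Total: 0

0


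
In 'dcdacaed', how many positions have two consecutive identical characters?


Looking for consecutive identical characters in 'dcdacaed':
  pos 0-1: 'd' vs 'c' -> different
  pos 1-2: 'c' vs 'd' -> different
  pos 2-3: 'd' vs 'a' -> different
  pos 3-4: 'a' vs 'c' -> different
  pos 4-5: 'c' vs 'a' -> different
  pos 5-6: 'a' vs 'e' -> different
  pos 6-7: 'e' vs 'd' -> different
Consecutive identical pairs: []
Count: 0

0


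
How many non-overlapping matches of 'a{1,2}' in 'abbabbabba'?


Pattern 'a{1,2}' matches between 1 and 2 consecutive a's (greedy).
String: 'abbabbabba'
Finding runs of a's and applying greedy matching:
  Run at pos 0: 'a' (length 1)
  Run at pos 3: 'a' (length 1)
  Run at pos 6: 'a' (length 1)
  Run at pos 9: 'a' (length 1)
Matches: ['a', 'a', 'a', 'a']
Count: 4

4


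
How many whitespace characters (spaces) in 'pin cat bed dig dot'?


\s matches whitespace characters (spaces, tabs, etc.).
Text: 'pin cat bed dig dot'
This text has 5 words separated by spaces.
Number of spaces = number of words - 1 = 5 - 1 = 4

4


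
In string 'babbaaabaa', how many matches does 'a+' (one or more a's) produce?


Pattern 'a+' matches one or more consecutive a's.
String: 'babbaaabaa'
Scanning for runs of a:
  Match 1: 'a' (length 1)
  Match 2: 'aaa' (length 3)
  Match 3: 'aa' (length 2)
Total matches: 3

3


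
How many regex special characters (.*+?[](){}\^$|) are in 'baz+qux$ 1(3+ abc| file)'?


Regex special characters are: . * + ? [ ] ( ) { } \ ^ $ |
Scanning 'baz+qux$ 1(3+ abc| file)':
  pos 3: '+' -> SPECIAL
  pos 7: '$' -> SPECIAL
  pos 10: '(' -> SPECIAL
  pos 12: '+' -> SPECIAL
  pos 17: '|' -> SPECIAL
  pos 23: ')' -> SPECIAL
Special chars found: ['+', '$', '(', '+', '|', ')']
Total: 6

6


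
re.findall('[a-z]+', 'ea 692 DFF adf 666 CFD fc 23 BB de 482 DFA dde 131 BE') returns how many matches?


Pattern '[a-z]+' finds one or more lowercase letters.
Text: 'ea 692 DFF adf 666 CFD fc 23 BB de 482 DFA dde 131 BE'
Scanning for matches:
  Match 1: 'ea'
  Match 2: 'adf'
  Match 3: 'fc'
  Match 4: 'de'
  Match 5: 'dde'
Total matches: 5

5


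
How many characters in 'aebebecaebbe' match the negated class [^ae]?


Negated class [^ae] matches any char NOT in {a, e}
Scanning 'aebebecaebbe':
  pos 0: 'a' -> no (excluded)
  pos 1: 'e' -> no (excluded)
  pos 2: 'b' -> MATCH
  pos 3: 'e' -> no (excluded)
  pos 4: 'b' -> MATCH
  pos 5: 'e' -> no (excluded)
  pos 6: 'c' -> MATCH
  pos 7: 'a' -> no (excluded)
  pos 8: 'e' -> no (excluded)
  pos 9: 'b' -> MATCH
  pos 10: 'b' -> MATCH
  pos 11: 'e' -> no (excluded)
Total matches: 5

5


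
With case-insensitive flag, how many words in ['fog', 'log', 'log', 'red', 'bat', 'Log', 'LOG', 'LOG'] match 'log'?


Case-insensitive matching: compare each word's lowercase form to 'log'.
  'fog' -> lower='fog' -> no
  'log' -> lower='log' -> MATCH
  'log' -> lower='log' -> MATCH
  'red' -> lower='red' -> no
  'bat' -> lower='bat' -> no
  'Log' -> lower='log' -> MATCH
  'LOG' -> lower='log' -> MATCH
  'LOG' -> lower='log' -> MATCH
Matches: ['log', 'log', 'Log', 'LOG', 'LOG']
Count: 5

5


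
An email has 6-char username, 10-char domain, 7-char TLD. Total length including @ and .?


An email address has format: username@domain.tld
Username length: 6
'@' character: 1
Domain length: 10
'.' character: 1
TLD length: 7
Total = 6 + 1 + 10 + 1 + 7 = 25

25


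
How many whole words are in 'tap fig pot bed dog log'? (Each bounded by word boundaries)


Word boundaries (\b) mark the start/end of each word.
Text: 'tap fig pot bed dog log'
Splitting by whitespace:
  Word 1: 'tap'
  Word 2: 'fig'
  Word 3: 'pot'
  Word 4: 'bed'
  Word 5: 'dog'
  Word 6: 'log'
Total whole words: 6

6


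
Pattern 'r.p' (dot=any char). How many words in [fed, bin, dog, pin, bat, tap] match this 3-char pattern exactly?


Pattern 'r.p' means: starts with 'r', any single char, ends with 'p'.
Checking each word (must be exactly 3 chars):
  'fed' (len=3): no
  'bin' (len=3): no
  'dog' (len=3): no
  'pin' (len=3): no
  'bat' (len=3): no
  'tap' (len=3): no
Matching words: []
Total: 0

0


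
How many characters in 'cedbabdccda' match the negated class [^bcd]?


Negated class [^bcd] matches any char NOT in {b, c, d}
Scanning 'cedbabdccda':
  pos 0: 'c' -> no (excluded)
  pos 1: 'e' -> MATCH
  pos 2: 'd' -> no (excluded)
  pos 3: 'b' -> no (excluded)
  pos 4: 'a' -> MATCH
  pos 5: 'b' -> no (excluded)
  pos 6: 'd' -> no (excluded)
  pos 7: 'c' -> no (excluded)
  pos 8: 'c' -> no (excluded)
  pos 9: 'd' -> no (excluded)
  pos 10: 'a' -> MATCH
Total matches: 3

3


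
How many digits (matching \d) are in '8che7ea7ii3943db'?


\d matches any digit 0-9.
Scanning '8che7ea7ii3943db':
  pos 0: '8' -> DIGIT
  pos 4: '7' -> DIGIT
  pos 7: '7' -> DIGIT
  pos 10: '3' -> DIGIT
  pos 11: '9' -> DIGIT
  pos 12: '4' -> DIGIT
  pos 13: '3' -> DIGIT
Digits found: ['8', '7', '7', '3', '9', '4', '3']
Total: 7

7


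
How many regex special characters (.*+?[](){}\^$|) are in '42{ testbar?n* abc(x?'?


Regex special characters are: . * + ? [ ] ( ) { } \ ^ $ |
Scanning '42{ testbar?n* abc(x?':
  pos 2: '{' -> SPECIAL
  pos 11: '?' -> SPECIAL
  pos 13: '*' -> SPECIAL
  pos 18: '(' -> SPECIAL
  pos 20: '?' -> SPECIAL
Special chars found: ['{', '?', '*', '(', '?']
Total: 5

5


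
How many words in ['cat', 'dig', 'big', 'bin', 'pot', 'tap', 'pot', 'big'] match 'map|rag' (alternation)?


Alternation 'map|rag' matches either 'map' or 'rag'.
Checking each word:
  'cat' -> no
  'dig' -> no
  'big' -> no
  'bin' -> no
  'pot' -> no
  'tap' -> no
  'pot' -> no
  'big' -> no
Matches: []
Count: 0

0


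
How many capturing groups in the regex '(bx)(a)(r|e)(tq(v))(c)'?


To count capturing groups, count each '(' that starts a group.
Pattern: '(bx)(a)(r|e)(tq(v))(c)'
Walking through the pattern:
  Position 0: '(' -> group #1
  Position 4: '(' -> group #2
  Position 7: '(' -> group #3
  Position 12: '(' -> group #4
  Position 15: '(' -> group #5
  Position 19: '(' -> group #6
Total capturing groups: 6

6


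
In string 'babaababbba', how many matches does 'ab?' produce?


Pattern 'ab?' matches 'a' optionally followed by 'b'.
String: 'babaababbba'
Scanning left to right for 'a' then checking next char:
  Match 1: 'ab' (a followed by b)
  Match 2: 'a' (a not followed by b)
  Match 3: 'ab' (a followed by b)
  Match 4: 'ab' (a followed by b)
  Match 5: 'a' (a not followed by b)
Total matches: 5

5


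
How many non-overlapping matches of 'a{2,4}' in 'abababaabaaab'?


Pattern 'a{2,4}' matches between 2 and 4 consecutive a's (greedy).
String: 'abababaabaaab'
Finding runs of a's and applying greedy matching:
  Run at pos 0: 'a' (length 1)
  Run at pos 2: 'a' (length 1)
  Run at pos 4: 'a' (length 1)
  Run at pos 6: 'aa' (length 2)
  Run at pos 9: 'aaa' (length 3)
Matches: ['aa', 'aaa']
Count: 2

2


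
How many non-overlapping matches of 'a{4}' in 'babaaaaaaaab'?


Pattern 'a{4}' matches exactly 4 consecutive a's (greedy, non-overlapping).
String: 'babaaaaaaaab'
Scanning for runs of a's:
  Run at pos 1: 'a' (length 1) -> 0 match(es)
  Run at pos 3: 'aaaaaaaa' (length 8) -> 2 match(es)
Matches found: ['aaaa', 'aaaa']
Total: 2

2


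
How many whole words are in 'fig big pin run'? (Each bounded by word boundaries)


Word boundaries (\b) mark the start/end of each word.
Text: 'fig big pin run'
Splitting by whitespace:
  Word 1: 'fig'
  Word 2: 'big'
  Word 3: 'pin'
  Word 4: 'run'
Total whole words: 4

4


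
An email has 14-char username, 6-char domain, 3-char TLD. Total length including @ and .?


An email address has format: username@domain.tld
Username length: 14
'@' character: 1
Domain length: 6
'.' character: 1
TLD length: 3
Total = 14 + 1 + 6 + 1 + 3 = 25

25


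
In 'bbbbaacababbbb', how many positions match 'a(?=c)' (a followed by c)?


Lookahead 'a(?=c)' matches 'a' only when followed by 'c'.
String: 'bbbbaacababbbb'
Checking each position where char is 'a':
  pos 4: 'a' -> no (next='a')
  pos 5: 'a' -> MATCH (next='c')
  pos 7: 'a' -> no (next='b')
  pos 9: 'a' -> no (next='b')
Matching positions: [5]
Count: 1

1


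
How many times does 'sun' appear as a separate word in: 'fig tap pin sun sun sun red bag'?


Scanning each word for exact match 'sun':
  Word 1: 'fig' -> no
  Word 2: 'tap' -> no
  Word 3: 'pin' -> no
  Word 4: 'sun' -> MATCH
  Word 5: 'sun' -> MATCH
  Word 6: 'sun' -> MATCH
  Word 7: 'red' -> no
  Word 8: 'bag' -> no
Total matches: 3

3


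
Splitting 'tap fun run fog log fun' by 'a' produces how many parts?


Splitting by 'a' breaks the string at each occurrence of the separator.
Text: 'tap fun run fog log fun'
Parts after split:
  Part 1: 't'
  Part 2: 'p fun run fog log fun'
Total parts: 2

2


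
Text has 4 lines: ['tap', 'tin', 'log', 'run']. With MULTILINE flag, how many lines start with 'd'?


With MULTILINE flag, ^ matches the start of each line.
Lines: ['tap', 'tin', 'log', 'run']
Checking which lines start with 'd':
  Line 1: 'tap' -> no
  Line 2: 'tin' -> no
  Line 3: 'log' -> no
  Line 4: 'run' -> no
Matching lines: []
Count: 0

0


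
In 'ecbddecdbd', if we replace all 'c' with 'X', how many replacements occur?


re.sub('c', 'X', text) replaces every occurrence of 'c' with 'X'.
Text: 'ecbddecdbd'
Scanning for 'c':
  pos 1: 'c' -> replacement #1
  pos 6: 'c' -> replacement #2
Total replacements: 2

2


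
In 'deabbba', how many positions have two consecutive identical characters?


Looking for consecutive identical characters in 'deabbba':
  pos 0-1: 'd' vs 'e' -> different
  pos 1-2: 'e' vs 'a' -> different
  pos 2-3: 'a' vs 'b' -> different
  pos 3-4: 'b' vs 'b' -> MATCH ('bb')
  pos 4-5: 'b' vs 'b' -> MATCH ('bb')
  pos 5-6: 'b' vs 'a' -> different
Consecutive identical pairs: ['bb', 'bb']
Count: 2

2


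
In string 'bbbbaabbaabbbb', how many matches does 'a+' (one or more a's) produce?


Pattern 'a+' matches one or more consecutive a's.
String: 'bbbbaabbaabbbb'
Scanning for runs of a:
  Match 1: 'aa' (length 2)
  Match 2: 'aa' (length 2)
Total matches: 2

2


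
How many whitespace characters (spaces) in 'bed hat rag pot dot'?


\s matches whitespace characters (spaces, tabs, etc.).
Text: 'bed hat rag pot dot'
This text has 5 words separated by spaces.
Number of spaces = number of words - 1 = 5 - 1 = 4

4


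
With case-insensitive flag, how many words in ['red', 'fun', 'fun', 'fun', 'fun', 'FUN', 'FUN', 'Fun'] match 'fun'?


Case-insensitive matching: compare each word's lowercase form to 'fun'.
  'red' -> lower='red' -> no
  'fun' -> lower='fun' -> MATCH
  'fun' -> lower='fun' -> MATCH
  'fun' -> lower='fun' -> MATCH
  'fun' -> lower='fun' -> MATCH
  'FUN' -> lower='fun' -> MATCH
  'FUN' -> lower='fun' -> MATCH
  'Fun' -> lower='fun' -> MATCH
Matches: ['fun', 'fun', 'fun', 'fun', 'FUN', 'FUN', 'Fun']
Count: 7

7


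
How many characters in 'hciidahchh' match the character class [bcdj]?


Character class [bcdj] matches any of: {b, c, d, j}
Scanning string 'hciidahchh' character by character:
  pos 0: 'h' -> no
  pos 1: 'c' -> MATCH
  pos 2: 'i' -> no
  pos 3: 'i' -> no
  pos 4: 'd' -> MATCH
  pos 5: 'a' -> no
  pos 6: 'h' -> no
  pos 7: 'c' -> MATCH
  pos 8: 'h' -> no
  pos 9: 'h' -> no
Total matches: 3

3


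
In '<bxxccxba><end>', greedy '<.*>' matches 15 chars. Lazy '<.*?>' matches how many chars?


Greedy '<.*>' tries to match as MUCH as possible.
Lazy '<.*?>' tries to match as LITTLE as possible.

String: '<bxxccxba><end>'
Greedy '<.*>' starts at first '<' and extends to the LAST '>': '<bxxccxba><end>' (15 chars)
Lazy '<.*?>' starts at first '<' and stops at the FIRST '>': '<bxxccxba>' (10 chars)

10


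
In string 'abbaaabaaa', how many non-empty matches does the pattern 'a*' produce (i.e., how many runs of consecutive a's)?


Pattern 'a*' matches zero or more a's. We want non-empty runs of consecutive a's.
String: 'abbaaabaaa'
Walking through the string to find runs of a's:
  Run 1: positions 0-0 -> 'a'
  Run 2: positions 3-5 -> 'aaa'
  Run 3: positions 7-9 -> 'aaa'
Non-empty runs found: ['a', 'aaa', 'aaa']
Count: 3

3


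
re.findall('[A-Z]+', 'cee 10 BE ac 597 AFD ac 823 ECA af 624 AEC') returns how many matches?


Pattern '[A-Z]+' finds one or more uppercase letters.
Text: 'cee 10 BE ac 597 AFD ac 823 ECA af 624 AEC'
Scanning for matches:
  Match 1: 'BE'
  Match 2: 'AFD'
  Match 3: 'ECA'
  Match 4: 'AEC'
Total matches: 4

4


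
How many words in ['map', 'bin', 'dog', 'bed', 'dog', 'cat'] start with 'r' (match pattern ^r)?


Pattern ^r anchors to start of word. Check which words begin with 'r':
  'map' -> no
  'bin' -> no
  'dog' -> no
  'bed' -> no
  'dog' -> no
  'cat' -> no
Matching words: []
Count: 0

0


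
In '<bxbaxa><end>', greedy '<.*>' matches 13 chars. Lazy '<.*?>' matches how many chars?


Greedy '<.*>' tries to match as MUCH as possible.
Lazy '<.*?>' tries to match as LITTLE as possible.

String: '<bxbaxa><end>'
Greedy '<.*>' starts at first '<' and extends to the LAST '>': '<bxbaxa><end>' (13 chars)
Lazy '<.*?>' starts at first '<' and stops at the FIRST '>': '<bxbaxa>' (8 chars)

8


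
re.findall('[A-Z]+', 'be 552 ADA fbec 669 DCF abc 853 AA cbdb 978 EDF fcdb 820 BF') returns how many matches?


Pattern '[A-Z]+' finds one or more uppercase letters.
Text: 'be 552 ADA fbec 669 DCF abc 853 AA cbdb 978 EDF fcdb 820 BF'
Scanning for matches:
  Match 1: 'ADA'
  Match 2: 'DCF'
  Match 3: 'AA'
  Match 4: 'EDF'
  Match 5: 'BF'
Total matches: 5

5


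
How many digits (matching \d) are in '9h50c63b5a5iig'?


\d matches any digit 0-9.
Scanning '9h50c63b5a5iig':
  pos 0: '9' -> DIGIT
  pos 2: '5' -> DIGIT
  pos 3: '0' -> DIGIT
  pos 5: '6' -> DIGIT
  pos 6: '3' -> DIGIT
  pos 8: '5' -> DIGIT
  pos 10: '5' -> DIGIT
Digits found: ['9', '5', '0', '6', '3', '5', '5']
Total: 7

7


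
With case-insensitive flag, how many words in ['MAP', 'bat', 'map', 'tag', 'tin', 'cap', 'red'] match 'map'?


Case-insensitive matching: compare each word's lowercase form to 'map'.
  'MAP' -> lower='map' -> MATCH
  'bat' -> lower='bat' -> no
  'map' -> lower='map' -> MATCH
  'tag' -> lower='tag' -> no
  'tin' -> lower='tin' -> no
  'cap' -> lower='cap' -> no
  'red' -> lower='red' -> no
Matches: ['MAP', 'map']
Count: 2

2


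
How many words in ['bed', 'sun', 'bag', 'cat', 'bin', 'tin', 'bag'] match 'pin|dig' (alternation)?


Alternation 'pin|dig' matches either 'pin' or 'dig'.
Checking each word:
  'bed' -> no
  'sun' -> no
  'bag' -> no
  'cat' -> no
  'bin' -> no
  'tin' -> no
  'bag' -> no
Matches: []
Count: 0

0


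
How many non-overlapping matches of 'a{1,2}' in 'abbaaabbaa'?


Pattern 'a{1,2}' matches between 1 and 2 consecutive a's (greedy).
String: 'abbaaabbaa'
Finding runs of a's and applying greedy matching:
  Run at pos 0: 'a' (length 1)
  Run at pos 3: 'aaa' (length 3)
  Run at pos 8: 'aa' (length 2)
Matches: ['a', 'aa', 'a', 'aa']
Count: 4

4


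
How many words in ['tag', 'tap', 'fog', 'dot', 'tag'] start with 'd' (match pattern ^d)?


Pattern ^d anchors to start of word. Check which words begin with 'd':
  'tag' -> no
  'tap' -> no
  'fog' -> no
  'dot' -> MATCH (starts with 'd')
  'tag' -> no
Matching words: ['dot']
Count: 1

1


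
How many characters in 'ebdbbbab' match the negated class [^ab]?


Negated class [^ab] matches any char NOT in {a, b}
Scanning 'ebdbbbab':
  pos 0: 'e' -> MATCH
  pos 1: 'b' -> no (excluded)
  pos 2: 'd' -> MATCH
  pos 3: 'b' -> no (excluded)
  pos 4: 'b' -> no (excluded)
  pos 5: 'b' -> no (excluded)
  pos 6: 'a' -> no (excluded)
  pos 7: 'b' -> no (excluded)
Total matches: 2

2


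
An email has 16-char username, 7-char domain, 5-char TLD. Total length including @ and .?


An email address has format: username@domain.tld
Username length: 16
'@' character: 1
Domain length: 7
'.' character: 1
TLD length: 5
Total = 16 + 1 + 7 + 1 + 5 = 30

30


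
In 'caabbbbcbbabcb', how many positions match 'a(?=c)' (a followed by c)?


Lookahead 'a(?=c)' matches 'a' only when followed by 'c'.
String: 'caabbbbcbbabcb'
Checking each position where char is 'a':
  pos 1: 'a' -> no (next='a')
  pos 2: 'a' -> no (next='b')
  pos 10: 'a' -> no (next='b')
Matching positions: []
Count: 0

0


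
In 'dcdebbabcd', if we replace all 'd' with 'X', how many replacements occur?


re.sub('d', 'X', text) replaces every occurrence of 'd' with 'X'.
Text: 'dcdebbabcd'
Scanning for 'd':
  pos 0: 'd' -> replacement #1
  pos 2: 'd' -> replacement #2
  pos 9: 'd' -> replacement #3
Total replacements: 3

3


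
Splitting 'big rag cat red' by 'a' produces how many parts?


Splitting by 'a' breaks the string at each occurrence of the separator.
Text: 'big rag cat red'
Parts after split:
  Part 1: 'big r'
  Part 2: 'g c'
  Part 3: 't red'
Total parts: 3

3


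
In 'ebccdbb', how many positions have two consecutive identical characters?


Looking for consecutive identical characters in 'ebccdbb':
  pos 0-1: 'e' vs 'b' -> different
  pos 1-2: 'b' vs 'c' -> different
  pos 2-3: 'c' vs 'c' -> MATCH ('cc')
  pos 3-4: 'c' vs 'd' -> different
  pos 4-5: 'd' vs 'b' -> different
  pos 5-6: 'b' vs 'b' -> MATCH ('bb')
Consecutive identical pairs: ['cc', 'bb']
Count: 2

2


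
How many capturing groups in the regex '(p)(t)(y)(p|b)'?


To count capturing groups, count each '(' that starts a group.
Pattern: '(p)(t)(y)(p|b)'
Walking through the pattern:
  Position 0: '(' -> group #1
  Position 3: '(' -> group #2
  Position 6: '(' -> group #3
  Position 9: '(' -> group #4
Total capturing groups: 4

4


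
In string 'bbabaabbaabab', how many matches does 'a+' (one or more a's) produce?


Pattern 'a+' matches one or more consecutive a's.
String: 'bbabaabbaabab'
Scanning for runs of a:
  Match 1: 'a' (length 1)
  Match 2: 'aa' (length 2)
  Match 3: 'aa' (length 2)
  Match 4: 'a' (length 1)
Total matches: 4

4


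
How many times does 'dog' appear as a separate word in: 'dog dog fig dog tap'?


Scanning each word for exact match 'dog':
  Word 1: 'dog' -> MATCH
  Word 2: 'dog' -> MATCH
  Word 3: 'fig' -> no
  Word 4: 'dog' -> MATCH
  Word 5: 'tap' -> no
Total matches: 3

3


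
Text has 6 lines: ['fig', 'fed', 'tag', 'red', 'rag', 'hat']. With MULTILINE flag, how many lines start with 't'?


With MULTILINE flag, ^ matches the start of each line.
Lines: ['fig', 'fed', 'tag', 'red', 'rag', 'hat']
Checking which lines start with 't':
  Line 1: 'fig' -> no
  Line 2: 'fed' -> no
  Line 3: 'tag' -> MATCH
  Line 4: 'red' -> no
  Line 5: 'rag' -> no
  Line 6: 'hat' -> no
Matching lines: ['tag']
Count: 1

1


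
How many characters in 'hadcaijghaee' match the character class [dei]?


Character class [dei] matches any of: {d, e, i}
Scanning string 'hadcaijghaee' character by character:
  pos 0: 'h' -> no
  pos 1: 'a' -> no
  pos 2: 'd' -> MATCH
  pos 3: 'c' -> no
  pos 4: 'a' -> no
  pos 5: 'i' -> MATCH
  pos 6: 'j' -> no
  pos 7: 'g' -> no
  pos 8: 'h' -> no
  pos 9: 'a' -> no
  pos 10: 'e' -> MATCH
  pos 11: 'e' -> MATCH
Total matches: 4

4


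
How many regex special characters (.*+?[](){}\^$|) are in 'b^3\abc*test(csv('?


Regex special characters are: . * + ? [ ] ( ) { } \ ^ $ |
Scanning 'b^3\abc*test(csv(':
  pos 1: '^' -> SPECIAL
  pos 3: '\' -> SPECIAL
  pos 7: '*' -> SPECIAL
  pos 12: '(' -> SPECIAL
  pos 16: '(' -> SPECIAL
Special chars found: ['^', '\\', '*', '(', '(']
Total: 5

5


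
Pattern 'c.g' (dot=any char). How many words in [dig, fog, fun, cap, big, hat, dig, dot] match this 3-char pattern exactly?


Pattern 'c.g' means: starts with 'c', any single char, ends with 'g'.
Checking each word (must be exactly 3 chars):
  'dig' (len=3): no
  'fog' (len=3): no
  'fun' (len=3): no
  'cap' (len=3): no
  'big' (len=3): no
  'hat' (len=3): no
  'dig' (len=3): no
  'dot' (len=3): no
Matching words: []
Total: 0

0


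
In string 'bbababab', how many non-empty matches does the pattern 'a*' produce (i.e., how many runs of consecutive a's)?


Pattern 'a*' matches zero or more a's. We want non-empty runs of consecutive a's.
String: 'bbababab'
Walking through the string to find runs of a's:
  Run 1: positions 2-2 -> 'a'
  Run 2: positions 4-4 -> 'a'
  Run 3: positions 6-6 -> 'a'
Non-empty runs found: ['a', 'a', 'a']
Count: 3

3


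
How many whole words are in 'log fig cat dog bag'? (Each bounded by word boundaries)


Word boundaries (\b) mark the start/end of each word.
Text: 'log fig cat dog bag'
Splitting by whitespace:
  Word 1: 'log'
  Word 2: 'fig'
  Word 3: 'cat'
  Word 4: 'dog'
  Word 5: 'bag'
Total whole words: 5

5


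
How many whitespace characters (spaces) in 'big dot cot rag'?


\s matches whitespace characters (spaces, tabs, etc.).
Text: 'big dot cot rag'
This text has 4 words separated by spaces.
Number of spaces = number of words - 1 = 4 - 1 = 3

3


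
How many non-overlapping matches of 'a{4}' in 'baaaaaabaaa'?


Pattern 'a{4}' matches exactly 4 consecutive a's (greedy, non-overlapping).
String: 'baaaaaabaaa'
Scanning for runs of a's:
  Run at pos 1: 'aaaaaa' (length 6) -> 1 match(es)
  Run at pos 8: 'aaa' (length 3) -> 0 match(es)
Matches found: ['aaaa']
Total: 1

1


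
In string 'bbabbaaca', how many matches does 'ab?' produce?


Pattern 'ab?' matches 'a' optionally followed by 'b'.
String: 'bbabbaaca'
Scanning left to right for 'a' then checking next char:
  Match 1: 'ab' (a followed by b)
  Match 2: 'a' (a not followed by b)
  Match 3: 'a' (a not followed by b)
  Match 4: 'a' (a not followed by b)
Total matches: 4

4


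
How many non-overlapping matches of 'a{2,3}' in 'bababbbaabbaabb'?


Pattern 'a{2,3}' matches between 2 and 3 consecutive a's (greedy).
String: 'bababbbaabbaabb'
Finding runs of a's and applying greedy matching:
  Run at pos 1: 'a' (length 1)
  Run at pos 3: 'a' (length 1)
  Run at pos 7: 'aa' (length 2)
  Run at pos 11: 'aa' (length 2)
Matches: ['aa', 'aa']
Count: 2

2


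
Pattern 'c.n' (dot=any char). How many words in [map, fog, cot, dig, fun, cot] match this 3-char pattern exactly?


Pattern 'c.n' means: starts with 'c', any single char, ends with 'n'.
Checking each word (must be exactly 3 chars):
  'map' (len=3): no
  'fog' (len=3): no
  'cot' (len=3): no
  'dig' (len=3): no
  'fun' (len=3): no
  'cot' (len=3): no
Matching words: []
Total: 0

0


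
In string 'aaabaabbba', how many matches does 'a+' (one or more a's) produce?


Pattern 'a+' matches one or more consecutive a's.
String: 'aaabaabbba'
Scanning for runs of a:
  Match 1: 'aaa' (length 3)
  Match 2: 'aa' (length 2)
  Match 3: 'a' (length 1)
Total matches: 3

3


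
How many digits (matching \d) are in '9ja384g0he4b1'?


\d matches any digit 0-9.
Scanning '9ja384g0he4b1':
  pos 0: '9' -> DIGIT
  pos 3: '3' -> DIGIT
  pos 4: '8' -> DIGIT
  pos 5: '4' -> DIGIT
  pos 7: '0' -> DIGIT
  pos 10: '4' -> DIGIT
  pos 12: '1' -> DIGIT
Digits found: ['9', '3', '8', '4', '0', '4', '1']
Total: 7

7


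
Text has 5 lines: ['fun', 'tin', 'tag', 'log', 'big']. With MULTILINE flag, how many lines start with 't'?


With MULTILINE flag, ^ matches the start of each line.
Lines: ['fun', 'tin', 'tag', 'log', 'big']
Checking which lines start with 't':
  Line 1: 'fun' -> no
  Line 2: 'tin' -> MATCH
  Line 3: 'tag' -> MATCH
  Line 4: 'log' -> no
  Line 5: 'big' -> no
Matching lines: ['tin', 'tag']
Count: 2

2


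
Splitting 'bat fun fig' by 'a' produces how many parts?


Splitting by 'a' breaks the string at each occurrence of the separator.
Text: 'bat fun fig'
Parts after split:
  Part 1: 'b'
  Part 2: 't fun fig'
Total parts: 2

2


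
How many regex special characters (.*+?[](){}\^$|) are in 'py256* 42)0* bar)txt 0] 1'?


Regex special characters are: . * + ? [ ] ( ) { } \ ^ $ |
Scanning 'py256* 42)0* bar)txt 0] 1':
  pos 5: '*' -> SPECIAL
  pos 9: ')' -> SPECIAL
  pos 11: '*' -> SPECIAL
  pos 16: ')' -> SPECIAL
  pos 22: ']' -> SPECIAL
Special chars found: ['*', ')', '*', ')', ']']
Total: 5

5


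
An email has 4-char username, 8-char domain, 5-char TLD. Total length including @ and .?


An email address has format: username@domain.tld
Username length: 4
'@' character: 1
Domain length: 8
'.' character: 1
TLD length: 5
Total = 4 + 1 + 8 + 1 + 5 = 19

19


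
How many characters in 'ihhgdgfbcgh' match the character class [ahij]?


Character class [ahij] matches any of: {a, h, i, j}
Scanning string 'ihhgdgfbcgh' character by character:
  pos 0: 'i' -> MATCH
  pos 1: 'h' -> MATCH
  pos 2: 'h' -> MATCH
  pos 3: 'g' -> no
  pos 4: 'd' -> no
  pos 5: 'g' -> no
  pos 6: 'f' -> no
  pos 7: 'b' -> no
  pos 8: 'c' -> no
  pos 9: 'g' -> no
  pos 10: 'h' -> MATCH
Total matches: 4

4


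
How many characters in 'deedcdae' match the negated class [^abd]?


Negated class [^abd] matches any char NOT in {a, b, d}
Scanning 'deedcdae':
  pos 0: 'd' -> no (excluded)
  pos 1: 'e' -> MATCH
  pos 2: 'e' -> MATCH
  pos 3: 'd' -> no (excluded)
  pos 4: 'c' -> MATCH
  pos 5: 'd' -> no (excluded)
  pos 6: 'a' -> no (excluded)
  pos 7: 'e' -> MATCH
Total matches: 4

4


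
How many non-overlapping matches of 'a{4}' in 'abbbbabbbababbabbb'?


Pattern 'a{4}' matches exactly 4 consecutive a's (greedy, non-overlapping).
String: 'abbbbabbbababbabbb'
Scanning for runs of a's:
  Run at pos 0: 'a' (length 1) -> 0 match(es)
  Run at pos 5: 'a' (length 1) -> 0 match(es)
  Run at pos 9: 'a' (length 1) -> 0 match(es)
  Run at pos 11: 'a' (length 1) -> 0 match(es)
  Run at pos 14: 'a' (length 1) -> 0 match(es)
Matches found: []
Total: 0

0


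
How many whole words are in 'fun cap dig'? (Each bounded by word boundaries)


Word boundaries (\b) mark the start/end of each word.
Text: 'fun cap dig'
Splitting by whitespace:
  Word 1: 'fun'
  Word 2: 'cap'
  Word 3: 'dig'
Total whole words: 3

3


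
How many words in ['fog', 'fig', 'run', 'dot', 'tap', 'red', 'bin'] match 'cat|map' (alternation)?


Alternation 'cat|map' matches either 'cat' or 'map'.
Checking each word:
  'fog' -> no
  'fig' -> no
  'run' -> no
  'dot' -> no
  'tap' -> no
  'red' -> no
  'bin' -> no
Matches: []
Count: 0

0


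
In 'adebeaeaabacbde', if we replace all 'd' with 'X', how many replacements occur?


re.sub('d', 'X', text) replaces every occurrence of 'd' with 'X'.
Text: 'adebeaeaabacbde'
Scanning for 'd':
  pos 1: 'd' -> replacement #1
  pos 13: 'd' -> replacement #2
Total replacements: 2

2


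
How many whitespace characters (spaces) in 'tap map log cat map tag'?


\s matches whitespace characters (spaces, tabs, etc.).
Text: 'tap map log cat map tag'
This text has 6 words separated by spaces.
Number of spaces = number of words - 1 = 6 - 1 = 5

5


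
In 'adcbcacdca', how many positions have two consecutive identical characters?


Looking for consecutive identical characters in 'adcbcacdca':
  pos 0-1: 'a' vs 'd' -> different
  pos 1-2: 'd' vs 'c' -> different
  pos 2-3: 'c' vs 'b' -> different
  pos 3-4: 'b' vs 'c' -> different
  pos 4-5: 'c' vs 'a' -> different
  pos 5-6: 'a' vs 'c' -> different
  pos 6-7: 'c' vs 'd' -> different
  pos 7-8: 'd' vs 'c' -> different
  pos 8-9: 'c' vs 'a' -> different
Consecutive identical pairs: []
Count: 0

0


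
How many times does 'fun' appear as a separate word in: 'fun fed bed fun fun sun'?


Scanning each word for exact match 'fun':
  Word 1: 'fun' -> MATCH
  Word 2: 'fed' -> no
  Word 3: 'bed' -> no
  Word 4: 'fun' -> MATCH
  Word 5: 'fun' -> MATCH
  Word 6: 'sun' -> no
Total matches: 3

3


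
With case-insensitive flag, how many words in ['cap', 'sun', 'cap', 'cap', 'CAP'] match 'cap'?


Case-insensitive matching: compare each word's lowercase form to 'cap'.
  'cap' -> lower='cap' -> MATCH
  'sun' -> lower='sun' -> no
  'cap' -> lower='cap' -> MATCH
  'cap' -> lower='cap' -> MATCH
  'CAP' -> lower='cap' -> MATCH
Matches: ['cap', 'cap', 'cap', 'CAP']
Count: 4

4


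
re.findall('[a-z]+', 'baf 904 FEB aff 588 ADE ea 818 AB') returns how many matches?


Pattern '[a-z]+' finds one or more lowercase letters.
Text: 'baf 904 FEB aff 588 ADE ea 818 AB'
Scanning for matches:
  Match 1: 'baf'
  Match 2: 'aff'
  Match 3: 'ea'
Total matches: 3

3


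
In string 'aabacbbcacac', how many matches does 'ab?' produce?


Pattern 'ab?' matches 'a' optionally followed by 'b'.
String: 'aabacbbcacac'
Scanning left to right for 'a' then checking next char:
  Match 1: 'a' (a not followed by b)
  Match 2: 'ab' (a followed by b)
  Match 3: 'a' (a not followed by b)
  Match 4: 'a' (a not followed by b)
  Match 5: 'a' (a not followed by b)
Total matches: 5

5


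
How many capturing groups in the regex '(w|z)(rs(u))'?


To count capturing groups, count each '(' that starts a group.
Pattern: '(w|z)(rs(u))'
Walking through the pattern:
  Position 0: '(' -> group #1
  Position 5: '(' -> group #2
  Position 8: '(' -> group #3
Total capturing groups: 3

3


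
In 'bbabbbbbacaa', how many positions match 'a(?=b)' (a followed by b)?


Lookahead 'a(?=b)' matches 'a' only when followed by 'b'.
String: 'bbabbbbbacaa'
Checking each position where char is 'a':
  pos 2: 'a' -> MATCH (next='b')
  pos 8: 'a' -> no (next='c')
  pos 10: 'a' -> no (next='a')
Matching positions: [2]
Count: 1

1


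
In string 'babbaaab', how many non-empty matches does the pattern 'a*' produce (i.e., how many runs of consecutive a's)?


Pattern 'a*' matches zero or more a's. We want non-empty runs of consecutive a's.
String: 'babbaaab'
Walking through the string to find runs of a's:
  Run 1: positions 1-1 -> 'a'
  Run 2: positions 4-6 -> 'aaa'
Non-empty runs found: ['a', 'aaa']
Count: 2

2


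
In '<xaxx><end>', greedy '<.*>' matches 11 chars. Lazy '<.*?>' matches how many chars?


Greedy '<.*>' tries to match as MUCH as possible.
Lazy '<.*?>' tries to match as LITTLE as possible.

String: '<xaxx><end>'
Greedy '<.*>' starts at first '<' and extends to the LAST '>': '<xaxx><end>' (11 chars)
Lazy '<.*?>' starts at first '<' and stops at the FIRST '>': '<xaxx>' (6 chars)

6


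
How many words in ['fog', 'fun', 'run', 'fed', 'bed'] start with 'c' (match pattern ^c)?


Pattern ^c anchors to start of word. Check which words begin with 'c':
  'fog' -> no
  'fun' -> no
  'run' -> no
  'fed' -> no
  'bed' -> no
Matching words: []
Count: 0

0


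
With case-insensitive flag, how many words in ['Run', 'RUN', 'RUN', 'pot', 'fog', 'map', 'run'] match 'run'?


Case-insensitive matching: compare each word's lowercase form to 'run'.
  'Run' -> lower='run' -> MATCH
  'RUN' -> lower='run' -> MATCH
  'RUN' -> lower='run' -> MATCH
  'pot' -> lower='pot' -> no
  'fog' -> lower='fog' -> no
  'map' -> lower='map' -> no
  'run' -> lower='run' -> MATCH
Matches: ['Run', 'RUN', 'RUN', 'run']
Count: 4

4


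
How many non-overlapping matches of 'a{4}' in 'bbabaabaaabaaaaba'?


Pattern 'a{4}' matches exactly 4 consecutive a's (greedy, non-overlapping).
String: 'bbabaabaaabaaaaba'
Scanning for runs of a's:
  Run at pos 2: 'a' (length 1) -> 0 match(es)
  Run at pos 4: 'aa' (length 2) -> 0 match(es)
  Run at pos 7: 'aaa' (length 3) -> 0 match(es)
  Run at pos 11: 'aaaa' (length 4) -> 1 match(es)
  Run at pos 16: 'a' (length 1) -> 0 match(es)
Matches found: ['aaaa']
Total: 1

1


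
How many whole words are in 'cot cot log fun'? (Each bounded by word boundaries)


Word boundaries (\b) mark the start/end of each word.
Text: 'cot cot log fun'
Splitting by whitespace:
  Word 1: 'cot'
  Word 2: 'cot'
  Word 3: 'log'
  Word 4: 'fun'
Total whole words: 4

4


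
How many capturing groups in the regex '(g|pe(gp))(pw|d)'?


To count capturing groups, count each '(' that starts a group.
Pattern: '(g|pe(gp))(pw|d)'
Walking through the pattern:
  Position 0: '(' -> group #1
  Position 5: '(' -> group #2
  Position 10: '(' -> group #3
Total capturing groups: 3

3


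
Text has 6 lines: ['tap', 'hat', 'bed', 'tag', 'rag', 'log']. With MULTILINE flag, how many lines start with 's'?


With MULTILINE flag, ^ matches the start of each line.
Lines: ['tap', 'hat', 'bed', 'tag', 'rag', 'log']
Checking which lines start with 's':
  Line 1: 'tap' -> no
  Line 2: 'hat' -> no
  Line 3: 'bed' -> no
  Line 4: 'tag' -> no
  Line 5: 'rag' -> no
  Line 6: 'log' -> no
Matching lines: []
Count: 0

0


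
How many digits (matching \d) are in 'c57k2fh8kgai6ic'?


\d matches any digit 0-9.
Scanning 'c57k2fh8kgai6ic':
  pos 1: '5' -> DIGIT
  pos 2: '7' -> DIGIT
  pos 4: '2' -> DIGIT
  pos 7: '8' -> DIGIT
  pos 12: '6' -> DIGIT
Digits found: ['5', '7', '2', '8', '6']
Total: 5

5


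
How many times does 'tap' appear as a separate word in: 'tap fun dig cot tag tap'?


Scanning each word for exact match 'tap':
  Word 1: 'tap' -> MATCH
  Word 2: 'fun' -> no
  Word 3: 'dig' -> no
  Word 4: 'cot' -> no
  Word 5: 'tag' -> no
  Word 6: 'tap' -> MATCH
Total matches: 2

2


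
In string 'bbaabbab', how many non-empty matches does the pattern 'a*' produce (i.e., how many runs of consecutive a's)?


Pattern 'a*' matches zero or more a's. We want non-empty runs of consecutive a's.
String: 'bbaabbab'
Walking through the string to find runs of a's:
  Run 1: positions 2-3 -> 'aa'
  Run 2: positions 6-6 -> 'a'
Non-empty runs found: ['aa', 'a']
Count: 2

2


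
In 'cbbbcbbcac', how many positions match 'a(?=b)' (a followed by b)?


Lookahead 'a(?=b)' matches 'a' only when followed by 'b'.
String: 'cbbbcbbcac'
Checking each position where char is 'a':
  pos 8: 'a' -> no (next='c')
Matching positions: []
Count: 0

0


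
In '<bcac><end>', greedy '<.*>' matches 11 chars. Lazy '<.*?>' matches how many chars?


Greedy '<.*>' tries to match as MUCH as possible.
Lazy '<.*?>' tries to match as LITTLE as possible.

String: '<bcac><end>'
Greedy '<.*>' starts at first '<' and extends to the LAST '>': '<bcac><end>' (11 chars)
Lazy '<.*?>' starts at first '<' and stops at the FIRST '>': '<bcac>' (6 chars)

6


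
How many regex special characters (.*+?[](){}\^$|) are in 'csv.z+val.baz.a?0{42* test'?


Regex special characters are: . * + ? [ ] ( ) { } \ ^ $ |
Scanning 'csv.z+val.baz.a?0{42* test':
  pos 3: '.' -> SPECIAL
  pos 5: '+' -> SPECIAL
  pos 9: '.' -> SPECIAL
  pos 13: '.' -> SPECIAL
  pos 15: '?' -> SPECIAL
  pos 17: '{' -> SPECIAL
  pos 20: '*' -> SPECIAL
Special chars found: ['.', '+', '.', '.', '?', '{', '*']
Total: 7

7


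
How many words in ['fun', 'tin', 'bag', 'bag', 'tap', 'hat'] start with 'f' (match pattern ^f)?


Pattern ^f anchors to start of word. Check which words begin with 'f':
  'fun' -> MATCH (starts with 'f')
  'tin' -> no
  'bag' -> no
  'bag' -> no
  'tap' -> no
  'hat' -> no
Matching words: ['fun']
Count: 1

1


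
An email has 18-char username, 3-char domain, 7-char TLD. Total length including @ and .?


An email address has format: username@domain.tld
Username length: 18
'@' character: 1
Domain length: 3
'.' character: 1
TLD length: 7
Total = 18 + 1 + 3 + 1 + 7 = 30

30


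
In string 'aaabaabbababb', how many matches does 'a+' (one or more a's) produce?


Pattern 'a+' matches one or more consecutive a's.
String: 'aaabaabbababb'
Scanning for runs of a:
  Match 1: 'aaa' (length 3)
  Match 2: 'aa' (length 2)
  Match 3: 'a' (length 1)
  Match 4: 'a' (length 1)
Total matches: 4

4


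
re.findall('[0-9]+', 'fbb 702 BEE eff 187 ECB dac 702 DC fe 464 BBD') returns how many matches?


Pattern '[0-9]+' finds one or more digits.
Text: 'fbb 702 BEE eff 187 ECB dac 702 DC fe 464 BBD'
Scanning for matches:
  Match 1: '702'
  Match 2: '187'
  Match 3: '702'
  Match 4: '464'
Total matches: 4

4
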